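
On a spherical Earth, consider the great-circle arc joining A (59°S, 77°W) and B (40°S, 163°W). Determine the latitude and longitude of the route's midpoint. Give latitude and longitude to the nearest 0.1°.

Convert each endpoint to a unit vector on the sphere (x = cos φ cos λ, y = cos φ sin λ, z = sin φ).
The central angle between the endpoints is δ = arccos(p₁·p₂) ≈ 0.954 rad (54.7°).
Interpolate at f = 1/2 with slerp weights a = sin((1−f)δ)/sin δ ≈ 0.563, b = sin(fδ)/sin δ ≈ 0.563.
p = a·p₁ + b·p₂ ≈ (-0.347, -0.408, -0.844); φ = arcsin(p_z) ≈ -57.59°, λ = atan2(p_y, p_x) ≈ -130.35°.

≈ (57.6°S, 130.4°W)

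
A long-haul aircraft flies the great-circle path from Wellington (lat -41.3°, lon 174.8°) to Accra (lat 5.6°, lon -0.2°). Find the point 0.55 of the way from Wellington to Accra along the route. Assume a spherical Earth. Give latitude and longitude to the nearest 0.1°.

≈ lat -58.6°, lon 11.0°

Write both endpoints as unit vectors p₁, p₂ with components (cos φ cos λ, cos φ sin λ, sin φ).
The central angle between the endpoints is δ = arccos(p₁·p₂) ≈ 2.514 rad (144.0°).
Interpolate at f = 0.55 with slerp weights a = sin((1−f)δ)/sin δ ≈ 1.540, b = sin(fδ)/sin δ ≈ 1.672.
p = a·p₁ + b·p₂ ≈ (0.512, 0.099, -0.853); φ = arcsin(p_z) ≈ -58.59°, λ = atan2(p_y, p_x) ≈ 10.96°.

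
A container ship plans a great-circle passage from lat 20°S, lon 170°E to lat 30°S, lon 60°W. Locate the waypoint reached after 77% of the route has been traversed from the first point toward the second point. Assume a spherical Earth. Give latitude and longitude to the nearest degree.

Convert each endpoint to a unit vector on the sphere (x = cos φ cos λ, y = cos φ sin λ, z = sin φ).
The central angle between the endpoints is δ = arccos(p₁·p₂) ≈ 1.931 rad (110.6°).
Interpolate at f = 0.77 with slerp weights a = sin((1−f)δ)/sin δ ≈ 0.459, b = sin(fδ)/sin δ ≈ 1.065.
p = a·p₁ + b·p₂ ≈ (0.036, -0.724, -0.689); φ = arcsin(p_z) ≈ -43.57°, λ = atan2(p_y, p_x) ≈ -87.13°.

≈ lat 44°S, lon 87°W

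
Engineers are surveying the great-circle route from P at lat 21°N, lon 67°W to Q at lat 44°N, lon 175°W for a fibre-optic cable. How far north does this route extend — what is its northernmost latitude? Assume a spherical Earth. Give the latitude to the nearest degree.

The great circle lies in the plane with unit normal n̂ = (p₁ × p₂)/|p₁ × p₂|.
Here n̂_z ≈ -0.639; the vertex latitude is φ_max = arccos|n̂_z| ≈ 50.3°.
Check via Clairaut: cos φ_max = |cos φ₁| · sin C = cos(21.0°)·sin(43.2°) ≈ 0.639, again giving ≈ 50.3°.

≈ 50°N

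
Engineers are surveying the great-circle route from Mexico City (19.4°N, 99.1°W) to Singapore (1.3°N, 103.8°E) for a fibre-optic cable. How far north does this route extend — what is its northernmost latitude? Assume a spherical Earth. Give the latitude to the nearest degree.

The great circle lies in the plane with unit normal n̂ = (p₁ × p₂)/|p₁ × p₂|.
Here n̂_z ≈ -0.722; the vertex latitude is φ_max = arccos|n̂_z| ≈ 43.8°.
Check via Clairaut: cos φ_max = |cos φ₁| · sin C = cos(19.4°)·sin(49.9°) ≈ 0.722, again giving ≈ 43.8°.

≈ 44°N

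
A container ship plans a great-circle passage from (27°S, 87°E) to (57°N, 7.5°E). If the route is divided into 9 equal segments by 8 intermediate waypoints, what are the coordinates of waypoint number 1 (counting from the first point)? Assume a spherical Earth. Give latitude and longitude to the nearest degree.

≈ (17°S, 80°E)

From cos δ = sin φ₁ sin φ₂ + cos φ₁ cos φ₂ cos Δλ, the central angle is δ ≈ 1.867 rad (107.0°).
Interpolate at f = 1/9 with slerp weights a = sin((1−f)δ)/sin δ ≈ 1.042, b = sin(fδ)/sin δ ≈ 0.215.
p = a·p₁ + b·p₂ ≈ (0.165, 0.942, -0.292); φ = arcsin(p_z) ≈ -16.99°, λ = atan2(p_y, p_x) ≈ 80.07°.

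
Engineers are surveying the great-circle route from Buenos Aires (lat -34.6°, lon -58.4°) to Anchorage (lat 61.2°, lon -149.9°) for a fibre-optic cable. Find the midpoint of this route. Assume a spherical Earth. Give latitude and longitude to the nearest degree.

The haversine formula gives a central angle δ ≈ 2.104 rad (120.5°) between the endpoints.
Interpolate at f = 1/2 with slerp weights a = sin((1−f)δ)/sin δ ≈ 1.008, b = sin(fδ)/sin δ ≈ 1.008.
p = a·p₁ + b·p₂ ≈ (0.015, -0.950, 0.311); φ = arcsin(p_z) ≈ 18.12°, λ = atan2(p_y, p_x) ≈ -89.12°.

≈ lat 18°, lon -89°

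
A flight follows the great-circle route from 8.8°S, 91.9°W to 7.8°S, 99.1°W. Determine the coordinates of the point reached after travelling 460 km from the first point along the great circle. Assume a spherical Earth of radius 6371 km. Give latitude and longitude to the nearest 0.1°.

≈ 8.2°S, 96.0°W

Write both endpoints as unit vectors p₁, p₂ with components (cos φ cos λ, cos φ sin λ, sin φ).
The central angle between the endpoints is δ = arccos(p₁·p₂) ≈ 0.126 rad (7.2°). The total great-circle distance is δ·R ≈ 0.126 × 6371 ≈ 800 km, so the target fraction is f = 460/800 ≈ 0.575.
Interpolate at f ≈ 0.575 with slerp weights a = sin((1−f)δ)/sin δ ≈ 0.426, b = sin(fδ)/sin δ ≈ 0.576.
p = a·p₁ + b·p₂ ≈ (-0.104, -0.984, -0.143); φ = arcsin(p_z) ≈ -8.24°, λ = atan2(p_y, p_x) ≈ -96.04°.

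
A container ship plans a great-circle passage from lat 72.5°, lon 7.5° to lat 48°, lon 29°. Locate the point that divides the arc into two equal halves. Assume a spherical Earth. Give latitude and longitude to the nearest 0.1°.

The haversine formula gives a central angle δ ≈ 0.460 rad (26.4°) between the endpoints.
Interpolate at f = 1/2 with slerp weights a = sin((1−f)δ)/sin δ ≈ 0.514, b = sin(fδ)/sin δ ≈ 0.514.
p = a·p₁ + b·p₂ ≈ (0.454, 0.187, 0.871); φ = arcsin(p_z) ≈ 60.62°, λ = atan2(p_y, p_x) ≈ 22.38°.

≈ lat 60.6°, lon 22.4°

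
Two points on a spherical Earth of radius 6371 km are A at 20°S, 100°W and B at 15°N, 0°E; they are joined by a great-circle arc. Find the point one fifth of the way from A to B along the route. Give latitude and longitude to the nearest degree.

≈ 15°S, 79°W

Write both endpoints as unit vectors p₁, p₂ with components (cos φ cos λ, cos φ sin λ, sin φ).
The central angle between the endpoints is δ = arccos(p₁·p₂) ≈ 1.819 rad (104.2°).
Interpolate at f = 1/5 with slerp weights a = sin((1−f)δ)/sin δ ≈ 1.025, b = sin(fδ)/sin δ ≈ 0.367.
p = a·p₁ + b·p₂ ≈ (0.187, -0.948, -0.255); φ = arcsin(p_z) ≈ -14.80°, λ = atan2(p_y, p_x) ≈ -78.82°.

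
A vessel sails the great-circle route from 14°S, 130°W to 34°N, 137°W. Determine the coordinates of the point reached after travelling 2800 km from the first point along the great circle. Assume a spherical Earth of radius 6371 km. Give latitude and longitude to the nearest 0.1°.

≈ 11.0°N, 133.4°W

Write both endpoints as unit vectors p₁, p₂ with components (cos φ cos λ, cos φ sin λ, sin φ).
The central angle between the endpoints is δ = arccos(p₁·p₂) ≈ 0.846 rad (48.5°). The total great-circle distance is δ·R ≈ 0.846 × 6371 ≈ 5389 km, so the target fraction is f = 2800/5389 ≈ 0.520.
Interpolate at f ≈ 0.520 with slerp weights a = sin((1−f)δ)/sin δ ≈ 0.528, b = sin(fδ)/sin δ ≈ 0.568.
p = a·p₁ + b·p₂ ≈ (-0.674, -0.714, 0.190); φ = arcsin(p_z) ≈ 10.96°, λ = atan2(p_y, p_x) ≈ -133.35°.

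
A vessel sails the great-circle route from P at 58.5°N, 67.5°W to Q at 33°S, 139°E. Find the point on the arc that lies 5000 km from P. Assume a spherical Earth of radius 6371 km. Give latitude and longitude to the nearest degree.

Write both endpoints as unit vectors p₁, p₂ with components (cos φ cos λ, cos φ sin λ, sin φ).
The central angle between the endpoints is δ = arccos(p₁·p₂) ≈ 2.599 rad (148.9°). The total great-circle distance is δ·R ≈ 2.599 × 6371 ≈ 16560 km, so the target fraction is f = 5000/16560 ≈ 0.302.
Interpolate at f ≈ 0.302 with slerp weights a = sin((1−f)δ)/sin δ ≈ 1.880, b = sin(fδ)/sin δ ≈ 1.369.
p = a·p₁ + b·p₂ ≈ (-0.491, -0.154, 0.858); φ = arcsin(p_z) ≈ 59.04°, λ = atan2(p_y, p_x) ≈ -162.55°.

≈ 59°N, 163°W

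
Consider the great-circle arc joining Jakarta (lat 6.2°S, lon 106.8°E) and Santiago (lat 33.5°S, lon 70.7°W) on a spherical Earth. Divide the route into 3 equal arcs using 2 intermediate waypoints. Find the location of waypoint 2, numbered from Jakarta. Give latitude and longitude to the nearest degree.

≈ lat 80°S, lon 55°W

The haversine formula gives a central angle δ ≈ 2.447 rad (140.2°) between the endpoints.
Interpolate at f = 2/3 with slerp weights a = sin((1−f)δ)/sin δ ≈ 1.138, b = sin(fδ)/sin δ ≈ 1.560.
p = a·p₁ + b·p₂ ≈ (0.103, -0.145, -0.984); φ = arcsin(p_z) ≈ -79.78°, λ = atan2(p_y, p_x) ≈ -54.54°.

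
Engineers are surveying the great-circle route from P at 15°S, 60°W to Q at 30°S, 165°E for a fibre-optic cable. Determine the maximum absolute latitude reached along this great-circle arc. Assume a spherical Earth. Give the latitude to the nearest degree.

The great circle lies in the plane with unit normal n̂ = (p₁ × p₂)/|p₁ × p₂|.
Here n̂_z ≈ -0.667; the vertex latitude is φ_max = arccos|n̂_z| ≈ 48.2°.
Check via Clairaut: cos φ_max = |cos φ₁| · sin C = cos(15.0°)·sin(136.3°) ≈ 0.667, again giving ≈ 48.2°.

≈ 48°S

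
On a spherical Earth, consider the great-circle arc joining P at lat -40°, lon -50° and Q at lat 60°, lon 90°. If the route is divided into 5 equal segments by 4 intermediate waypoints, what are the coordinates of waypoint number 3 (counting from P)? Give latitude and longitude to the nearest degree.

Convert each endpoint to a unit vector on the sphere (x = cos φ cos λ, y = cos φ sin λ, z = sin φ).
The central angle between the endpoints is δ = arccos(p₁·p₂) ≈ 2.587 rad (148.2°).
Interpolate at f = 3/5 with slerp weights a = sin((1−f)δ)/sin δ ≈ 1.632, b = sin(fδ)/sin δ ≈ 1.898.
p = a·p₁ + b·p₂ ≈ (0.804, -0.009, 0.595); φ = arcsin(p_z) ≈ 36.50°, λ = atan2(p_y, p_x) ≈ -0.62°.

≈ lat 36°, lon -1°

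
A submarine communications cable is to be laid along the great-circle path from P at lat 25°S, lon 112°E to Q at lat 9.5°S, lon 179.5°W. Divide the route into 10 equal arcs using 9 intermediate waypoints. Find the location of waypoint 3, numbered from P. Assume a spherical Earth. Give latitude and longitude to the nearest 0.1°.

From cos δ = sin φ₁ sin φ₂ + cos φ₁ cos φ₂ cos Δλ, the central angle is δ ≈ 1.162 rad (66.6°).
Interpolate at f = 3/10 with slerp weights a = sin((1−f)δ)/sin δ ≈ 0.792, b = sin(fδ)/sin δ ≈ 0.372.
p = a·p₁ + b·p₂ ≈ (-0.636, 0.662, -0.396); φ = arcsin(p_z) ≈ -23.34°, λ = atan2(p_y, p_x) ≈ 133.84°.

≈ lat 23.3°S, lon 133.8°E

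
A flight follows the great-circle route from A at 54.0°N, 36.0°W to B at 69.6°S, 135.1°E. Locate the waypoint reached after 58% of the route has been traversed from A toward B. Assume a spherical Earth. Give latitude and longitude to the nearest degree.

≈ 40°S, 21°W

Convert each endpoint to a unit vector on the sphere (x = cos φ cos λ, y = cos φ sin λ, z = sin φ).
The central angle between the endpoints is δ = arccos(p₁·p₂) ≈ 2.860 rad (163.9°).
Interpolate at f = 0.58 with slerp weights a = sin((1−f)δ)/sin δ ≈ 3.359, b = sin(fδ)/sin δ ≈ 3.588.
p = a·p₁ + b·p₂ ≈ (0.711, -0.278, -0.646); φ = arcsin(p_z) ≈ -40.21°, λ = atan2(p_y, p_x) ≈ -21.32°.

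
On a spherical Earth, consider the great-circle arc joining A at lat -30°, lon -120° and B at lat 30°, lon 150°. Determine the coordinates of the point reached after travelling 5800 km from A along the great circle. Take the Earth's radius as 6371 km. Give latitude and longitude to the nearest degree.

≈ lat 0°, lon -165°

Convert each endpoint to a unit vector on the sphere (x = cos φ cos λ, y = cos φ sin λ, z = sin φ).
The central angle between the endpoints is δ = arccos(p₁·p₂) ≈ 1.823 rad (104.5°). The total great-circle distance is δ·R ≈ 1.823 × 6371 ≈ 11617 km, so the target fraction is f = 5800/11617 ≈ 0.499.
Interpolate at f ≈ 0.499 with slerp weights a = sin((1−f)δ)/sin δ ≈ 0.817, b = sin(fδ)/sin δ ≈ 0.816.
p = a·p₁ + b·p₂ ≈ (-0.966, -0.260, -0.001); φ = arcsin(p_z) ≈ -0.05°, λ = atan2(p_y, p_x) ≈ -164.94°.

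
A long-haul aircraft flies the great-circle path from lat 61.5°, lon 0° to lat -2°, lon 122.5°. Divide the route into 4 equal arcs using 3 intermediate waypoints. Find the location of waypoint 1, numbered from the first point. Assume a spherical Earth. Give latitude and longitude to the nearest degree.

≈ lat 63°, lon 59°

Write both endpoints as unit vectors p₁, p₂ with components (cos φ cos λ, cos φ sin λ, sin φ).
The central angle between the endpoints is δ = arccos(p₁·p₂) ≈ 1.862 rad (106.7°).
Interpolate at f = 1/4 with slerp weights a = sin((1−f)δ)/sin δ ≈ 1.028, b = sin(fδ)/sin δ ≈ 0.469.
p = a·p₁ + b·p₂ ≈ (0.239, 0.395, 0.887); φ = arcsin(p_z) ≈ 62.51°, λ = atan2(p_y, p_x) ≈ 58.82°.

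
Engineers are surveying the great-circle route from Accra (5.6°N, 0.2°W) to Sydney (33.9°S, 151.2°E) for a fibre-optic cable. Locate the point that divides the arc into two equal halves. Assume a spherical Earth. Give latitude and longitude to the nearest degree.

≈ 44°S, 56°E

Convert each endpoint to a unit vector on the sphere (x = cos φ cos λ, y = cos φ sin λ, z = sin φ).
The central angle between the endpoints is δ = arccos(p₁·p₂) ≈ 2.465 rad (141.2°).
Interpolate at f = 1/2 with slerp weights a = sin((1−f)δ)/sin δ ≈ 1.506, b = sin(fδ)/sin δ ≈ 1.506.
p = a·p₁ + b·p₂ ≈ (0.404, 0.597, -0.693); φ = arcsin(p_z) ≈ -43.89°, λ = atan2(p_y, p_x) ≈ 55.95°.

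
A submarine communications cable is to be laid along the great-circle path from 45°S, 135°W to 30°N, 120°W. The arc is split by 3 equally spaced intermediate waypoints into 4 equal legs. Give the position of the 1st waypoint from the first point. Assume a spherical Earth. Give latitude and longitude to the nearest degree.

The haversine formula gives a central angle δ ≈ 1.331 rad (76.2°) between the endpoints.
Interpolate at f = 1/4 with slerp weights a = sin((1−f)δ)/sin δ ≈ 0.865, b = sin(fδ)/sin δ ≈ 0.336.
p = a·p₁ + b·p₂ ≈ (-0.578, -0.685, -0.444); φ = arcsin(p_z) ≈ -26.34°, λ = atan2(p_y, p_x) ≈ -130.18°.

≈ 26°S, 130°W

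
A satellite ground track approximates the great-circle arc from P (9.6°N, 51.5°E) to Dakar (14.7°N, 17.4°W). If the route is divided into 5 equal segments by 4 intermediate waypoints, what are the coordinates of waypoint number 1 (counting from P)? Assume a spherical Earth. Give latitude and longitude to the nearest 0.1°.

From cos δ = sin φ₁ sin φ₂ + cos φ₁ cos φ₂ cos Δλ, the central angle is δ ≈ 1.175 rad (67.3°).
Interpolate at f = 1/5 with slerp weights a = sin((1−f)δ)/sin δ ≈ 0.875, b = sin(fδ)/sin δ ≈ 0.252.
p = a·p₁ + b·p₂ ≈ (0.770, 0.602, 0.210); φ = arcsin(p_z) ≈ 12.12°, λ = atan2(p_y, p_x) ≈ 38.03°.

≈ (12.1°N, 38.0°E)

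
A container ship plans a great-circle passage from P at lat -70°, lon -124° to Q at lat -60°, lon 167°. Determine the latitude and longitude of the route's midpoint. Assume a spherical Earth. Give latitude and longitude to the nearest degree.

≈ lat -69°, lon -166°

Write both endpoints as unit vectors p₁, p₂ with components (cos φ cos λ, cos φ sin λ, sin φ).
The central angle between the endpoints is δ = arccos(p₁·p₂) ≈ 0.505 rad (28.9°).
Interpolate at f = 1/2 with slerp weights a = sin((1−f)δ)/sin δ ≈ 0.516, b = sin(fδ)/sin δ ≈ 0.516.
p = a·p₁ + b·p₂ ≈ (-0.350, -0.088, -0.932); φ = arcsin(p_z) ≈ -68.82°, λ = atan2(p_y, p_x) ≈ -165.85°.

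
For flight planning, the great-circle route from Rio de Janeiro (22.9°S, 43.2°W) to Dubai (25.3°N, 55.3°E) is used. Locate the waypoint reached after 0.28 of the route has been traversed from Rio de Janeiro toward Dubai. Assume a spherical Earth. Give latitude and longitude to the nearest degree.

Convert each endpoint to a unit vector on the sphere (x = cos φ cos λ, y = cos φ sin λ, z = sin φ).
The central angle between the endpoints is δ = arccos(p₁·p₂) ≈ 1.864 rad (106.8°).
Interpolate at f = 0.28 with slerp weights a = sin((1−f)δ)/sin δ ≈ 1.018, b = sin(fδ)/sin δ ≈ 0.521.
p = a·p₁ + b·p₂ ≈ (0.951, -0.254, -0.173); φ = arcsin(p_z) ≈ -9.98°, λ = atan2(p_y, p_x) ≈ -14.97°.

≈ 10°S, 15°W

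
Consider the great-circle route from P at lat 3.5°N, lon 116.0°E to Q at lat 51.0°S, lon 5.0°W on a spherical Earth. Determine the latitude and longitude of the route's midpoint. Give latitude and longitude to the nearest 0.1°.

Write both endpoints as unit vectors p₁, p₂ with components (cos φ cos λ, cos φ sin λ, sin φ).
The central angle between the endpoints is δ = arccos(p₁·p₂) ≈ 1.951 rad (111.8°).
Interpolate at f = 1/2 with slerp weights a = sin((1−f)δ)/sin δ ≈ 0.892, b = sin(fδ)/sin δ ≈ 0.892.
p = a·p₁ + b·p₂ ≈ (0.169, 0.751, -0.638); φ = arcsin(p_z) ≈ -39.68°, λ = atan2(p_y, p_x) ≈ 77.33°.

≈ lat 39.7°S, lon 77.3°E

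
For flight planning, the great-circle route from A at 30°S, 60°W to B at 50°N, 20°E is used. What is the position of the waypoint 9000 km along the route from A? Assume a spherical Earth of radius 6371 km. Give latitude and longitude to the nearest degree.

Write both endpoints as unit vectors p₁, p₂ with components (cos φ cos λ, cos φ sin λ, sin φ).
The central angle between the endpoints is δ = arccos(p₁·p₂) ≈ 1.861 rad (106.6°). The total great-circle distance is δ·R ≈ 1.861 × 6371 ≈ 11858 km, so the target fraction is f = 9000/11858 ≈ 0.759.
Interpolate at f ≈ 0.759 with slerp weights a = sin((1−f)δ)/sin δ ≈ 0.453, b = sin(fδ)/sin δ ≈ 1.031.
p = a·p₁ + b·p₂ ≈ (0.819, -0.113, 0.563); φ = arcsin(p_z) ≈ 34.28°, λ = atan2(p_y, p_x) ≈ -7.85°.

≈ 34°N, 8°W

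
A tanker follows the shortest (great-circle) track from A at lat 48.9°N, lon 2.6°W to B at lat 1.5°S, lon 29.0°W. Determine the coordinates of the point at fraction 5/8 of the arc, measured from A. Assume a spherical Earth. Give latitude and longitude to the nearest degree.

From cos δ = sin φ₁ sin φ₂ + cos φ₁ cos φ₂ cos Δλ, the central angle is δ ≈ 0.966 rad (55.3°).
Interpolate at f = 5/8 with slerp weights a = sin((1−f)δ)/sin δ ≈ 0.431, b = sin(fδ)/sin δ ≈ 0.690.
p = a·p₁ + b·p₂ ≈ (0.886, -0.347, 0.307); φ = arcsin(p_z) ≈ 17.85°, λ = atan2(p_y, p_x) ≈ -21.40°.

≈ lat 18°N, lon 21°W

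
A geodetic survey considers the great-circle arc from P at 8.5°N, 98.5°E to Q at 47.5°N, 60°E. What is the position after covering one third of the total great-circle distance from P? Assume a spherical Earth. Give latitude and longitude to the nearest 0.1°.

Convert each endpoint to a unit vector on the sphere (x = cos φ cos λ, y = cos φ sin λ, z = sin φ).
The central angle between the endpoints is δ = arccos(p₁·p₂) ≈ 0.887 rad (50.8°).
Interpolate at f = 1/3 with slerp weights a = sin((1−f)δ)/sin δ ≈ 0.719, b = sin(fδ)/sin δ ≈ 0.376.
p = a·p₁ + b·p₂ ≈ (0.022, 0.923, 0.383); φ = arcsin(p_z) ≈ 22.54°, λ = atan2(p_y, p_x) ≈ 88.65°.

≈ 22.5°N, 88.6°E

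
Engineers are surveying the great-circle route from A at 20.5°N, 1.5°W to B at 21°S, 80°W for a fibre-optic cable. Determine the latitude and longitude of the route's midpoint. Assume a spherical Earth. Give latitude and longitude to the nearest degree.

Convert each endpoint to a unit vector on the sphere (x = cos φ cos λ, y = cos φ sin λ, z = sin φ).
The central angle between the endpoints is δ = arccos(p₁·p₂) ≈ 1.522 rad (87.2°).
Interpolate at f = 1/2 with slerp weights a = sin((1−f)δ)/sin δ ≈ 0.690, b = sin(fδ)/sin δ ≈ 0.690.
p = a·p₁ + b·p₂ ≈ (0.758, -0.652, -0.006); φ = arcsin(p_z) ≈ -0.32°, λ = atan2(p_y, p_x) ≈ -40.67°.

≈ 0°N, 41°W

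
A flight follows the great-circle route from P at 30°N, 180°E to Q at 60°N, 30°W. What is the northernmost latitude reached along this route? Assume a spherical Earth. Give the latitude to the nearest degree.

The great circle lies in the plane with unit normal n̂ = (p₁ × p₂)/|p₁ × p₂|.
Here n̂_z ≈ +0.217; the vertex latitude is φ_max = arccos|n̂_z| ≈ 77.5°.
Check via Clairaut: cos φ_max = |cos φ₁| · sin C = cos(30.0°)·sin(14.5°) ≈ 0.217, again giving ≈ 77.5°.

≈ 77°N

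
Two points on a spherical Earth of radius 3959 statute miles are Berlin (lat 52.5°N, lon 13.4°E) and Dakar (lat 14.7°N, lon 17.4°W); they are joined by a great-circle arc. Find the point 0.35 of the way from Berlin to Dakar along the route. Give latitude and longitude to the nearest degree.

≈ lat 40°N, lon 1°W

Convert each endpoint to a unit vector on the sphere (x = cos φ cos λ, y = cos φ sin λ, z = sin φ).
The central angle between the endpoints is δ = arccos(p₁·p₂) ≈ 0.785 rad (45.0°).
Interpolate at f = 0.35 with slerp weights a = sin((1−f)δ)/sin δ ≈ 0.691, b = sin(fδ)/sin δ ≈ 0.384.
p = a·p₁ + b·p₂ ≈ (0.764, -0.014, 0.646); φ = arcsin(p_z) ≈ 40.21°, λ = atan2(p_y, p_x) ≈ -1.02°.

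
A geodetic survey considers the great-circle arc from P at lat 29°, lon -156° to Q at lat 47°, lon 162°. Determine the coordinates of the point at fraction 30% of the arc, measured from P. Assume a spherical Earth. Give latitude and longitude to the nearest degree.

≈ lat 36°, lon -166°

Convert each endpoint to a unit vector on the sphere (x = cos φ cos λ, y = cos φ sin λ, z = sin φ).
The central angle between the endpoints is δ = arccos(p₁·p₂) ≈ 0.647 rad (37.1°).
Interpolate at f = 0.30 with slerp weights a = sin((1−f)δ)/sin δ ≈ 0.726, b = sin(fδ)/sin δ ≈ 0.320.
p = a·p₁ + b·p₂ ≈ (-0.788, -0.191, 0.586); φ = arcsin(p_z) ≈ 35.87°, λ = atan2(p_y, p_x) ≈ -166.38°.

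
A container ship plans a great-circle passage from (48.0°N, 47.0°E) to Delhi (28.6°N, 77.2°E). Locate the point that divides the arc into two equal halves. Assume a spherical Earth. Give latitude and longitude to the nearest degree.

Write both endpoints as unit vectors p₁, p₂ with components (cos φ cos λ, cos φ sin λ, sin φ).
The central angle between the endpoints is δ = arccos(p₁·p₂) ≈ 0.529 rad (30.3°).
Interpolate at f = 1/2 with slerp weights a = sin((1−f)δ)/sin δ ≈ 0.518, b = sin(fδ)/sin δ ≈ 0.518.
p = a·p₁ + b·p₂ ≈ (0.337, 0.697, 0.633); φ = arcsin(p_z) ≈ 39.26°, λ = atan2(p_y, p_x) ≈ 64.19°.

≈ (39°N, 64°E)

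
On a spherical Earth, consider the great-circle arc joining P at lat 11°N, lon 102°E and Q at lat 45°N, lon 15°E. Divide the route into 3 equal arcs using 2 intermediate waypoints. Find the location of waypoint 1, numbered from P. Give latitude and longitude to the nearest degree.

Convert each endpoint to a unit vector on the sphere (x = cos φ cos λ, y = cos φ sin λ, z = sin φ).
The central angle between the endpoints is δ = arccos(p₁·p₂) ≈ 1.399 rad (80.1°).
Interpolate at f = 1/3 with slerp weights a = sin((1−f)δ)/sin δ ≈ 0.815, b = sin(fδ)/sin δ ≈ 0.456.
p = a·p₁ + b·p₂ ≈ (0.145, 0.866, 0.478); φ = arcsin(p_z) ≈ 28.57°, λ = atan2(p_y, p_x) ≈ 80.48°.

≈ lat 29°N, lon 80°E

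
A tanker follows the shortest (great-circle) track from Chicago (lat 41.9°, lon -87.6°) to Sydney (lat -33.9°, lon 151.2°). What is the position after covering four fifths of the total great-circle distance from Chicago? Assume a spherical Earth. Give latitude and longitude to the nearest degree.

≈ lat -19°, lon 176°

From cos δ = sin φ₁ sin φ₂ + cos φ₁ cos φ₂ cos Δλ, the central angle is δ ≈ 2.336 rad (133.8°).
Interpolate at f = 4/5 with slerp weights a = sin((1−f)δ)/sin δ ≈ 0.624, b = sin(fδ)/sin δ ≈ 1.325.
p = a·p₁ + b·p₂ ≈ (-0.944, 0.066, -0.322); φ = arcsin(p_z) ≈ -18.80°, λ = atan2(p_y, p_x) ≈ 176.02°.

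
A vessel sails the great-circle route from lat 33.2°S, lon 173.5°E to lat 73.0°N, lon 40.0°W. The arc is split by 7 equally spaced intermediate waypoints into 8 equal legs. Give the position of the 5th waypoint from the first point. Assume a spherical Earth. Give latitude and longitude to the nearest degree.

≈ lat 50°N, lon 165°W

The haversine formula gives a central angle δ ≈ 2.386 rad (136.7°) between the endpoints.
Interpolate at f = 5/8 with slerp weights a = sin((1−f)δ)/sin δ ≈ 1.137, b = sin(fδ)/sin δ ≈ 1.453.
p = a·p₁ + b·p₂ ≈ (-0.620, -0.165, 0.767); φ = arcsin(p_z) ≈ 50.09°, λ = atan2(p_y, p_x) ≈ -165.06°.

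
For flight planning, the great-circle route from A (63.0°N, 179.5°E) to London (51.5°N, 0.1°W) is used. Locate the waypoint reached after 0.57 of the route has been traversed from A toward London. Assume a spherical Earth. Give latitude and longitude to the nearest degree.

≈ (80°N, 0°E)

Write both endpoints as unit vectors p₁, p₂ with components (cos φ cos λ, cos φ sin λ, sin φ).
The central angle between the endpoints is δ = arccos(p₁·p₂) ≈ 1.143 rad (65.5°).
Interpolate at f = 0.57 with slerp weights a = sin((1−f)δ)/sin δ ≈ 0.519, b = sin(fδ)/sin δ ≈ 0.666.
p = a·p₁ + b·p₂ ≈ (0.179, 0.001, 0.984); φ = arcsin(p_z) ≈ 79.66°, λ = atan2(p_y, p_x) ≈ 0.43°.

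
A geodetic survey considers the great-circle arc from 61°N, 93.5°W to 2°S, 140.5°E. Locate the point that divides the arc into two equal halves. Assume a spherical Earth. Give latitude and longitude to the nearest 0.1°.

≈ 45.9°N, 169.3°E

From cos δ = sin φ₁ sin φ₂ + cos φ₁ cos φ₂ cos Δλ, the central angle is δ ≈ 1.892 rad (108.4°).
Interpolate at f = 1/2 with slerp weights a = sin((1−f)δ)/sin δ ≈ 0.855, b = sin(fδ)/sin δ ≈ 0.855.
p = a·p₁ + b·p₂ ≈ (-0.684, 0.130, 0.718); φ = arcsin(p_z) ≈ 45.86°, λ = atan2(p_y, p_x) ≈ 169.27°.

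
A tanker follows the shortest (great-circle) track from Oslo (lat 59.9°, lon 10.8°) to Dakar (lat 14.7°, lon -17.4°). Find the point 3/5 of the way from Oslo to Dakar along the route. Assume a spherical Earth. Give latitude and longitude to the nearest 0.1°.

≈ lat 33.4°, lon -10.1°

Convert each endpoint to a unit vector on the sphere (x = cos φ cos λ, y = cos φ sin λ, z = sin φ).
The central angle between the endpoints is δ = arccos(p₁·p₂) ≈ 0.867 rad (49.7°).
Interpolate at f = 3/5 with slerp weights a = sin((1−f)δ)/sin δ ≈ 0.446, b = sin(fδ)/sin δ ≈ 0.652.
p = a·p₁ + b·p₂ ≈ (0.821, -0.147, 0.551); φ = arcsin(p_z) ≈ 33.45°, λ = atan2(p_y, p_x) ≈ -10.13°.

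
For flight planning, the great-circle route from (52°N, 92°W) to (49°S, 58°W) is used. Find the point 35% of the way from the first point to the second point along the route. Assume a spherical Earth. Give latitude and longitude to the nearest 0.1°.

Convert each endpoint to a unit vector on the sphere (x = cos φ cos λ, y = cos φ sin λ, z = sin φ).
The central angle between the endpoints is δ = arccos(p₁·p₂) ≈ 1.834 rad (105.1°).
Interpolate at f = 0.35 with slerp weights a = sin((1−f)δ)/sin δ ≈ 0.962, b = sin(fδ)/sin δ ≈ 0.620.
p = a·p₁ + b·p₂ ≈ (0.195, -0.937, 0.290); φ = arcsin(p_z) ≈ 16.88°, λ = atan2(p_y, p_x) ≈ -78.25°.

≈ (16.9°N, 78.3°W)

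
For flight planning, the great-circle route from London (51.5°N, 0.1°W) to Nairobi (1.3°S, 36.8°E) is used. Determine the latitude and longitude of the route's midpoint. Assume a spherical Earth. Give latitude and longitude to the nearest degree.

From cos δ = sin φ₁ sin φ₂ + cos φ₁ cos φ₂ cos Δλ, the central angle is δ ≈ 1.070 rad (61.3°).
Interpolate at f = 1/2 with slerp weights a = sin((1−f)δ)/sin δ ≈ 0.581, b = sin(fδ)/sin δ ≈ 0.581.
p = a·p₁ + b·p₂ ≈ (0.827, 0.347, 0.442); φ = arcsin(p_z) ≈ 26.21°, λ = atan2(p_y, p_x) ≈ 22.79°.

≈ 26°N, 23°E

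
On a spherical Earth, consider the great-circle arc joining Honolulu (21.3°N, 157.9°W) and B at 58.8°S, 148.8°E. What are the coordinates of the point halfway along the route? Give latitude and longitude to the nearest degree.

Write both endpoints as unit vectors p₁, p₂ with components (cos φ cos λ, cos φ sin λ, sin φ).
The central angle between the endpoints is δ = arccos(p₁·p₂) ≈ 1.593 rad (91.3°).
Interpolate at f = 1/2 with slerp weights a = sin((1−f)δ)/sin δ ≈ 0.715, b = sin(fδ)/sin δ ≈ 0.715.
p = a·p₁ + b·p₂ ≈ (-0.934, -0.059, -0.352); φ = arcsin(p_z) ≈ -20.60°, λ = atan2(p_y, p_x) ≈ -176.40°.

≈ 21°S, 176°W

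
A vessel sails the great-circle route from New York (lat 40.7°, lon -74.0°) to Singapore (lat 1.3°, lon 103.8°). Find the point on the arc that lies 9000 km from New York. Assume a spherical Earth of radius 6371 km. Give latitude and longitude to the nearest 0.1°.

Write both endpoints as unit vectors p₁, p₂ with components (cos φ cos λ, cos φ sin λ, sin φ).
The central angle between the endpoints is δ = arccos(p₁·p₂) ≈ 2.408 rad (138.0°). The total great-circle distance is δ·R ≈ 2.408 × 6371 ≈ 15340 km, so the target fraction is f = 9000/15340 ≈ 0.587.
Interpolate at f ≈ 0.587 with slerp weights a = sin((1−f)δ)/sin δ ≈ 1.252, b = sin(fδ)/sin δ ≈ 1.474.
p = a·p₁ + b·p₂ ≈ (-0.090, 0.519, 0.850); φ = arcsin(p_z) ≈ 58.23°, λ = atan2(p_y, p_x) ≈ 99.83°.

≈ lat 58.2°, lon 99.8°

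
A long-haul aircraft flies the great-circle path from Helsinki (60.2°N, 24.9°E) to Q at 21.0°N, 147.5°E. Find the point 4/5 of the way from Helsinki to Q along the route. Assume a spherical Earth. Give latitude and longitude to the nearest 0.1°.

Write both endpoints as unit vectors p₁, p₂ with components (cos φ cos λ, cos φ sin λ, sin φ).
The central angle between the endpoints is δ = arccos(p₁·p₂) ≈ 1.510 rad (86.5°).
Interpolate at f = 4/5 with slerp weights a = sin((1−f)δ)/sin δ ≈ 0.298, b = sin(fδ)/sin δ ≈ 0.937.
p = a·p₁ + b·p₂ ≈ (-0.603, 0.532, 0.594); φ = arcsin(p_z) ≈ 36.45°, λ = atan2(p_y, p_x) ≈ 138.58°.

≈ 36.5°N, 138.6°E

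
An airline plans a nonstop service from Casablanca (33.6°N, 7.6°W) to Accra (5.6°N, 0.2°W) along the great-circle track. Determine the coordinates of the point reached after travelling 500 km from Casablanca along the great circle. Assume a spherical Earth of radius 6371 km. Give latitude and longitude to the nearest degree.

≈ 29°N, 6°W

From cos δ = sin φ₁ sin φ₂ + cos φ₁ cos φ₂ cos Δλ, the central angle is δ ≈ 0.503 rad (28.8°). The total great-circle distance is δ·R ≈ 0.503 × 6371 ≈ 3206 km, so the target fraction is f = 500/3206 ≈ 0.156.
Interpolate at f ≈ 0.156 with slerp weights a = sin((1−f)δ)/sin δ ≈ 0.854, b = sin(fδ)/sin δ ≈ 0.163.
p = a·p₁ + b·p₂ ≈ (0.867, -0.095, 0.489); φ = arcsin(p_z) ≈ 29.26°, λ = atan2(p_y, p_x) ≈ -6.23°.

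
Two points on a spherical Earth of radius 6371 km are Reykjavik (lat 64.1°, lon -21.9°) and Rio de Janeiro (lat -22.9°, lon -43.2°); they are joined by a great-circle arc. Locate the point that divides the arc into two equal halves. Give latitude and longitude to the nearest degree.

≈ lat 21°, lon -36°

Convert each endpoint to a unit vector on the sphere (x = cos φ cos λ, y = cos φ sin λ, z = sin φ).
The central angle between the endpoints is δ = arccos(p₁·p₂) ≈ 1.546 rad (88.6°).
Interpolate at f = 1/2 with slerp weights a = sin((1−f)δ)/sin δ ≈ 0.698, b = sin(fδ)/sin δ ≈ 0.698.
p = a·p₁ + b·p₂ ≈ (0.752, -0.554, 0.357); φ = arcsin(p_z) ≈ 20.89°, λ = atan2(p_y, p_x) ≈ -36.39°.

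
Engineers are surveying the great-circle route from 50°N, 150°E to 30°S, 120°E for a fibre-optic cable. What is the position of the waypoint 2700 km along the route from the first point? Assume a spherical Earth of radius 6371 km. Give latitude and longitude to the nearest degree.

The haversine formula gives a central angle δ ≈ 1.472 rad (84.3°) between the endpoints. The total great-circle distance is δ·R ≈ 1.472 × 6371 ≈ 9375 km, so the target fraction is f = 2700/9375 ≈ 0.288.
Interpolate at f ≈ 0.288 with slerp weights a = sin((1−f)δ)/sin δ ≈ 0.871, b = sin(fδ)/sin δ ≈ 0.413.
p = a·p₁ + b·p₂ ≈ (-0.664, 0.590, 0.460); φ = arcsin(p_z) ≈ 27.41°, λ = atan2(p_y, p_x) ≈ 138.37°.

≈ 27°N, 138°E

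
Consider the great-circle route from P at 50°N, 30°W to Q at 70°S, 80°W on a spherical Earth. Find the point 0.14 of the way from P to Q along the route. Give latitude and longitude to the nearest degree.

≈ 33°N, 37°W

The haversine formula gives a central angle δ ≈ 2.188 rad (125.3°) between the endpoints.
Interpolate at f = 0.14 with slerp weights a = sin((1−f)δ)/sin δ ≈ 1.167, b = sin(fδ)/sin δ ≈ 0.370.
p = a·p₁ + b·p₂ ≈ (0.672, -0.500, 0.547); φ = arcsin(p_z) ≈ 33.15°, λ = atan2(p_y, p_x) ≈ -36.64°.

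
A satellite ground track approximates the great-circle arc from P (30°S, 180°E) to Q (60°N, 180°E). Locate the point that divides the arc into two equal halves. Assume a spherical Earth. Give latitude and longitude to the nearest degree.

Convert each endpoint to a unit vector on the sphere (x = cos φ cos λ, y = cos φ sin λ, z = sin φ).
The central angle between the endpoints is δ = arccos(p₁·p₂) ≈ 1.571 rad (90.0°).
Interpolate at f = 1/2 with slerp weights a = sin((1−f)δ)/sin δ ≈ 0.707, b = sin(fδ)/sin δ ≈ 0.707.
p = a·p₁ + b·p₂ ≈ (-0.966, 0.000, 0.259); φ = arcsin(p_z) ≈ 15.00°, λ = atan2(p_y, p_x) ≈ 180.00°.

≈ (15°N, 180°E)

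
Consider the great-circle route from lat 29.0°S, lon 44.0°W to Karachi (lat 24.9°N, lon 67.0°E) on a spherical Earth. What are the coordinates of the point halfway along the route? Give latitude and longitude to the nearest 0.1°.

Convert each endpoint to a unit vector on the sphere (x = cos φ cos λ, y = cos φ sin λ, z = sin φ).
The central angle between the endpoints is δ = arccos(p₁·p₂) ≈ 2.081 rad (119.2°).
Interpolate at f = 1/2 with slerp weights a = sin((1−f)δ)/sin δ ≈ 0.989, b = sin(fδ)/sin δ ≈ 0.989.
p = a·p₁ + b·p₂ ≈ (0.972, 0.225, -0.063); φ = arcsin(p_z) ≈ -3.61°, λ = atan2(p_y, p_x) ≈ 13.02°.

≈ lat 3.6°S, lon 13.0°E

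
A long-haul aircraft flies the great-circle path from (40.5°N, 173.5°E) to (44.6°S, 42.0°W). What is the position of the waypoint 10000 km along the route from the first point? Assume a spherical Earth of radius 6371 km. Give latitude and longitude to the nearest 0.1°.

Convert each endpoint to a unit vector on the sphere (x = cos φ cos λ, y = cos φ sin λ, z = sin φ).
The central angle between the endpoints is δ = arccos(p₁·p₂) ≈ 2.683 rad (153.7°). The total great-circle distance is δ·R ≈ 2.683 × 6371 ≈ 17095 km, so the target fraction is f = 10000/17095 ≈ 0.585.
Interpolate at f ≈ 0.585 with slerp weights a = sin((1−f)δ)/sin δ ≈ 2.028, b = sin(fδ)/sin δ ≈ 2.260.
p = a·p₁ + b·p₂ ≈ (-0.336, -0.902, -0.270); φ = arcsin(p_z) ≈ -15.65°, λ = atan2(p_y, p_x) ≈ -110.44°.

≈ (15.7°S, 110.4°W)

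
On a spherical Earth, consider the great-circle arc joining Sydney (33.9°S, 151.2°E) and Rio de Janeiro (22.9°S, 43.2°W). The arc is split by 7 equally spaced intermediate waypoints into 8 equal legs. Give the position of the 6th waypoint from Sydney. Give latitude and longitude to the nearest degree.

Convert each endpoint to a unit vector on the sphere (x = cos φ cos λ, y = cos φ sin λ, z = sin φ).
The central angle between the endpoints is δ = arccos(p₁·p₂) ≈ 2.122 rad (121.6°).
Interpolate at f = 6/8 with slerp weights a = sin((1−f)δ)/sin δ ≈ 0.594, b = sin(fδ)/sin δ ≈ 1.173.
p = a·p₁ + b·p₂ ≈ (0.356, -0.503, -0.788); φ = arcsin(p_z) ≈ -51.98°, λ = atan2(p_y, p_x) ≈ -54.68°.

≈ 52°S, 55°W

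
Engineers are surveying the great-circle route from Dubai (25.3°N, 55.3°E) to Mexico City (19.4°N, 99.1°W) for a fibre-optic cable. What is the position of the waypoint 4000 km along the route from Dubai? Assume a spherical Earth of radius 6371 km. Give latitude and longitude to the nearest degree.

The haversine formula gives a central angle δ ≈ 2.249 rad (128.8°) between the endpoints. The total great-circle distance is δ·R ≈ 2.249 × 6371 ≈ 14326 km, so the target fraction is f = 4000/14326 ≈ 0.279.
Interpolate at f ≈ 0.279 with slerp weights a = sin((1−f)δ)/sin δ ≈ 1.282, b = sin(fδ)/sin δ ≈ 0.754.
p = a·p₁ + b·p₂ ≈ (0.547, 0.251, 0.798); φ = arcsin(p_z) ≈ 52.98°, λ = atan2(p_y, p_x) ≈ 24.61°.

≈ 53°N, 25°E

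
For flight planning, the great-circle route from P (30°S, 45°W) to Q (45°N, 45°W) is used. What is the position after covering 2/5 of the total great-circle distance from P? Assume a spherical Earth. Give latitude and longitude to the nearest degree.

≈ (0°N, 45°W)

The haversine formula gives a central angle δ ≈ 1.309 rad (75.0°) between the endpoints.
Interpolate at f = 2/5 with slerp weights a = sin((1−f)δ)/sin δ ≈ 0.732, b = sin(fδ)/sin δ ≈ 0.518.
p = a·p₁ + b·p₂ ≈ (0.707, -0.707, 0.000); φ = arcsin(p_z) ≈ 0.00°, λ = atan2(p_y, p_x) ≈ -45.00°.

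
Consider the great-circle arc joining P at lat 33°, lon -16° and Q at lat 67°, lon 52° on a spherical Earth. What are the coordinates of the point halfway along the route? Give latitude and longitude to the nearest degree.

From cos δ = sin φ₁ sin φ₂ + cos φ₁ cos φ₂ cos Δλ, the central angle is δ ≈ 0.897 rad (51.4°).
Interpolate at f = 1/2 with slerp weights a = sin((1−f)δ)/sin δ ≈ 0.555, b = sin(fδ)/sin δ ≈ 0.555.
p = a·p₁ + b·p₂ ≈ (0.581, 0.043, 0.813); φ = arcsin(p_z) ≈ 54.38°, λ = atan2(p_y, p_x) ≈ 4.19°.

≈ lat 54°, lon 4°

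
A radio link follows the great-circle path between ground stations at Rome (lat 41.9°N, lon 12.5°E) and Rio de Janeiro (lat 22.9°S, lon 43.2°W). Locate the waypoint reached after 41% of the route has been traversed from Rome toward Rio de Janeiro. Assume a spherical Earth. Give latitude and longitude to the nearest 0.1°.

≈ lat 16.7°N, lon 14.1°W

Write both endpoints as unit vectors p₁, p₂ with components (cos φ cos λ, cos φ sin λ, sin φ).
The central angle between the endpoints is δ = arccos(p₁·p₂) ≈ 1.444 rad (82.7°).
Interpolate at f = 0.41 with slerp weights a = sin((1−f)δ)/sin δ ≈ 0.759, b = sin(fδ)/sin δ ≈ 0.563.
p = a·p₁ + b·p₂ ≈ (0.929, -0.233, 0.288); φ = arcsin(p_z) ≈ 16.72°, λ = atan2(p_y, p_x) ≈ -14.05°.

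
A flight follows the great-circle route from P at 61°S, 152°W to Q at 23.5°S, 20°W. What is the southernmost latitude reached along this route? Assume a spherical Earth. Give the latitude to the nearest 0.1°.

The great circle lies in the plane with unit normal n̂ = (p₁ × p₂)/|p₁ × p₂|.
Here n̂_z ≈ +0.331; the vertex latitude is φ_max = arccos|n̂_z| ≈ 70.7°.
Check via Clairaut: cos φ_max = |cos φ₁| · sin C = cos(61.0°)·sin(137.0°) ≈ 0.331, again giving ≈ 70.7°.

≈ 70.7°S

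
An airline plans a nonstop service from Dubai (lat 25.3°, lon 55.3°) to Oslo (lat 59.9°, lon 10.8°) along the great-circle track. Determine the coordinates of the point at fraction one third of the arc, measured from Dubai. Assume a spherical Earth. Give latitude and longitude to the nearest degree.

≈ lat 38°, lon 46°

Convert each endpoint to a unit vector on the sphere (x = cos φ cos λ, y = cos φ sin λ, z = sin φ).
The central angle between the endpoints is δ = arccos(p₁·p₂) ≈ 0.805 rad (46.1°).
Interpolate at f = 1/3 with slerp weights a = sin((1−f)δ)/sin δ ≈ 0.709, b = sin(fδ)/sin δ ≈ 0.368.
p = a·p₁ + b·p₂ ≈ (0.546, 0.562, 0.621); φ = arcsin(p_z) ≈ 38.41°, λ = atan2(p_y, p_x) ≈ 45.80°.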